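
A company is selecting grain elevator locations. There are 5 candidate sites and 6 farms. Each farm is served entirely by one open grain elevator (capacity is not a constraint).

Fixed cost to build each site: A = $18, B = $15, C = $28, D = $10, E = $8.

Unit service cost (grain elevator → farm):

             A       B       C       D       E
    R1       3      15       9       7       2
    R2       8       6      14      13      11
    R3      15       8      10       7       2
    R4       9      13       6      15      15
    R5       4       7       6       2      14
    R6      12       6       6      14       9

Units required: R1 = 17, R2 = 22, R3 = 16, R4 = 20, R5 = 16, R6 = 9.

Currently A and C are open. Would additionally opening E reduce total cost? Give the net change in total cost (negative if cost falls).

Current service cost with {A, C}: 625.
Adding E: each farm re-picks its cheapest; new service cost 480, saving 145.
Extra fixed cost: 8. Net change = 8 − 145 = -137.
(Totals: 671 → 534.)

Yes — net change −137 (cost falls by 137).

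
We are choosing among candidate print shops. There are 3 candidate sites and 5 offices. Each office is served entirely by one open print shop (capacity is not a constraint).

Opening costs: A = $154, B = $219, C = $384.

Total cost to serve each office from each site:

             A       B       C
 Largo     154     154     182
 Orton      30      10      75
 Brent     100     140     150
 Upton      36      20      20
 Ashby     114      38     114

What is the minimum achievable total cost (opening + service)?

Minimum total cost: 581

For any fixed open set, each office goes to its cheapest open site; total = fixed + service.
{B}: Largo→B 154, Orton→B 10, Brent→B 140, Upton→B 20, Ashby→B 38. Service 362; fixed 219; total 581.
{A}: service 434 + fixed 154 = 588
{A, B}: Largo→A 154, Orton→B 10, Brent→A 100, Upton→B 20, Ashby→B 38. Service 322; fixed 373; total 695.
{A, B, C}: Largo→A 154, Orton→B 10, Brent→A 100, Upton→B 20, Ashby→B 38. Service 322; fixed 757; total 1079.
No other subset beats 581.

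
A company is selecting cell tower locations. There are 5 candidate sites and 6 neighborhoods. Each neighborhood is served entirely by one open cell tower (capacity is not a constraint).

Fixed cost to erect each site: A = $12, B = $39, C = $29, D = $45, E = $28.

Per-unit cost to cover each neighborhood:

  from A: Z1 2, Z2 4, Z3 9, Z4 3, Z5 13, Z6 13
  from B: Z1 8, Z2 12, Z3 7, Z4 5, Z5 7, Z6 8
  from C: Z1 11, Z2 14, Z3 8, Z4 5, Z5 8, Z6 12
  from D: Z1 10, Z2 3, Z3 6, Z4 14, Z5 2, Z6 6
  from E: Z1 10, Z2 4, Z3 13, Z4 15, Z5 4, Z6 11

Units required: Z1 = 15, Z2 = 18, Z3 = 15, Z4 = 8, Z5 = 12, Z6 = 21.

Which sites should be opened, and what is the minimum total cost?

Open A and D; minimum total cost 405.

For any fixed open set, each neighborhood goes to its cheapest open site; total = fixed + service.
{A, D}: Z1→A 2·15=30, Z2→D 3·18=54, Z3→D 6·15=90, Z4→A 3·8=24, Z5→D 2·12=24, Z6→D 6·21=126. Service 348; fixed 57; total 405.
{A, D, E}: Z1→A 2·15=30, Z2→D 3·18=54, Z3→D 6·15=90, Z4→A 3·8=24, Z5→D 2·12=24, Z6→D 6·21=126. Service 348; fixed 85; total 433.
{A, C, D}: service 348 + fixed 86 = 434
{A, B, C, D, E}: Z1→A 2·15=30, Z2→D 3·18=54, Z3→D 6·15=90, Z4→A 3·8=24, Z5→D 2·12=24, Z6→D 6·21=126. Service 348; fixed 153; total 501.
No other subset beats 405.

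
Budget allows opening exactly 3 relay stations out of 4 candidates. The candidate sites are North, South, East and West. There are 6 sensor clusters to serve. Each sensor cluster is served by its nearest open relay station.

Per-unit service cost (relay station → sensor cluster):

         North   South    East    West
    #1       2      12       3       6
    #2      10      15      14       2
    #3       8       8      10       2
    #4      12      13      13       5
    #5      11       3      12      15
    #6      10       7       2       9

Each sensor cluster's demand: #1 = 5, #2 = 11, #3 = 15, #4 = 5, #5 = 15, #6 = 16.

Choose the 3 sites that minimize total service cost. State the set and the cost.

Choose South, East and West; total service cost 169.

With exactly 3 open, each sensor cluster uses its cheapest among the chosen.
{South, East, West}: #1→East 3·5=15, #2→West 2·11=22, #3→West 2·15=30, #4→West 5·5=25, #5→South 3·15=45, #6→East 2·16=32. Service cost 169.
{North, South, West}: service cost 244
{North, East, West}: service cost 284
Among all 4 size-3 choices, {South, East, West} is lowest.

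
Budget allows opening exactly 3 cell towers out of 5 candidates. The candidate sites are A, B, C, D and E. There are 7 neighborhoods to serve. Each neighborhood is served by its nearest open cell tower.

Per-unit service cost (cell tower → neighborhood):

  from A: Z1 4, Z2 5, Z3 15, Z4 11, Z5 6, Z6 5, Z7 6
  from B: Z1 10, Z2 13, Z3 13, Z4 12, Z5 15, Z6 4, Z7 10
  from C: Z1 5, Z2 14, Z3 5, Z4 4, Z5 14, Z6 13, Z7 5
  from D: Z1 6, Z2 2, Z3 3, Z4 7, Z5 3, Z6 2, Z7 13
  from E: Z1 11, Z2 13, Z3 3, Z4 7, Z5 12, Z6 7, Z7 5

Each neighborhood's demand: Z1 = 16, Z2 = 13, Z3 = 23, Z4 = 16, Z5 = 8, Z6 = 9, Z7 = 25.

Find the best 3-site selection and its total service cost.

Choose A, C and D; total service cost 390.

With exactly 3 open, each neighborhood uses its cheapest among the chosen.
{A, C, D}: Z1→A 4·16=64, Z2→D 2·13=26, Z3→D 3·23=69, Z4→C 4·16=64, Z5→D 3·8=24, Z6→D 2·9=18, Z7→C 5·25=125. Service cost 390.
{B, C, D}: service cost 406
{C, D, E}: service cost 406
Among all 10 size-3 choices, {A, C, D} is lowest.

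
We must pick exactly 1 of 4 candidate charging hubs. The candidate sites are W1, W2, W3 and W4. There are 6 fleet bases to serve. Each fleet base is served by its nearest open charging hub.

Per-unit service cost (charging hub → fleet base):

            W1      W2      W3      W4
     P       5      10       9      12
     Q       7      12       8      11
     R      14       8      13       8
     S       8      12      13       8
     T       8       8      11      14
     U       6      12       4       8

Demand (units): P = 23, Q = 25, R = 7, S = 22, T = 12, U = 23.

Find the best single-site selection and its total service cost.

Choose W1 only; total service cost 798.

With exactly 1 open, each fleet base uses its cheapest among the chosen.
{W1}: P→W1 5·23=115, Q→W1 7·25=175, R→W1 14·7=98, S→W1 8·22=176, T→W1 8·12=96, U→W1 6·23=138. Service cost 798.
{W3}: service cost 1008
{W4}: service cost 1135
Among all 4 size-1 choices, {W1} is lowest.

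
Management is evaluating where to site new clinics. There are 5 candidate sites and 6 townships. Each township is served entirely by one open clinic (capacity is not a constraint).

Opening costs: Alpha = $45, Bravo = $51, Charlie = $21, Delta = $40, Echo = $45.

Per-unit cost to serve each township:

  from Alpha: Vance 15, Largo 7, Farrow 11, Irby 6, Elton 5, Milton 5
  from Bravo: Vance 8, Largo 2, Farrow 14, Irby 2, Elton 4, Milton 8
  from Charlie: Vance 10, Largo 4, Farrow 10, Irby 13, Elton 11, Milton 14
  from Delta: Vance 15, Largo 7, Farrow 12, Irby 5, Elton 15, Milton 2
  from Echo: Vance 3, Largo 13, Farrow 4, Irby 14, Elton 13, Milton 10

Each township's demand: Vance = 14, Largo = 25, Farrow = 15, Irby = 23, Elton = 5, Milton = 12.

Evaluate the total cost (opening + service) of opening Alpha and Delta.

Total cost: 799

Each township is assigned to its cheapest site among the open ones.
{Alpha, Delta}: Vance→Alpha 15·14=210, Largo→Alpha 7·25=175, Farrow→Alpha 11·15=165, Irby→Delta 5·23=115, Elton→Alpha 5·5=25, Milton→Delta 2·12=24. Service 714; fixed 85; total 799.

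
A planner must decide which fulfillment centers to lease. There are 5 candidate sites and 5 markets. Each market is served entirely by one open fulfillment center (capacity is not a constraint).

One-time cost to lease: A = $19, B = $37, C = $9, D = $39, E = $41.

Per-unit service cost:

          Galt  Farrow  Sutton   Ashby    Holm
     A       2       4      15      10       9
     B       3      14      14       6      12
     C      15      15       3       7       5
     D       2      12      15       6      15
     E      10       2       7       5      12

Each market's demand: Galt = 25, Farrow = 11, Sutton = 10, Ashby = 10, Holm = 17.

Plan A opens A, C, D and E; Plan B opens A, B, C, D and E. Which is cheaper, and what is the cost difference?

Plan A is cheaper by 37.

Plan A: {A, C, D, E}: Galt→A 2·25=50, Farrow→E 2·11=22, Sutton→C 3·10=30, Ashby→E 5·10=50, Holm→C 5·17=85. Service 237; fixed 108; total 345.
Plan B: {A, B, C, D, E}: Galt→A 2·25=50, Farrow→E 2·11=22, Sutton→C 3·10=30, Ashby→E 5·10=50, Holm→C 5·17=85. Service 237; fixed 145; total 382.
Difference: |345 − 382| = 37.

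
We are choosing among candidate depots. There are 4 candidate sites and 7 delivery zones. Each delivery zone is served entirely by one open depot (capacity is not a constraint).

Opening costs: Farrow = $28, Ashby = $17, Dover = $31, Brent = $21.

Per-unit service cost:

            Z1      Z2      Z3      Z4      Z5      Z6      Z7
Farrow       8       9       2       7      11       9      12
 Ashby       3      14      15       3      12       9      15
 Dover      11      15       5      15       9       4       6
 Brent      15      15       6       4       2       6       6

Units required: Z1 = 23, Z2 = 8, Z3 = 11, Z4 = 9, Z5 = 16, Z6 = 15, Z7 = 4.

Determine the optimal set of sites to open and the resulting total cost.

Open Farrow, Ashby and Brent; minimum total cost 402.

For any fixed open set, each delivery zone goes to its cheapest open site; total = fixed + service.
{Farrow, Ashby, Brent}: Z1→Ashby 3·23=69, Z2→Farrow 9·8=72, Z3→Farrow 2·11=22, Z4→Ashby 3·9=27, Z5→Brent 2·16=32, Z6→Brent 6·15=90, Z7→Brent 6·4=24. Service 336; fixed 66; total 402.
{Farrow, Ashby, Dover, Brent}: Z1→Ashby 3·23=69, Z2→Farrow 9·8=72, Z3→Farrow 2·11=22, Z4→Ashby 3·9=27, Z5→Brent 2·16=32, Z6→Dover 4·15=60, Z7→Dover 6·4=24. Service 306; fixed 97; total 403.
{Ashby, Dover, Brent}: Z1→Ashby 3·23=69, Z2→Ashby 14·8=112, Z3→Dover 5·11=55, Z4→Ashby 3·9=27, Z5→Brent 2·16=32, Z6→Dover 4·15=60, Z7→Dover 6·4=24. Service 379; fixed 69; total 448.
{Ashby}: service 760 + fixed 17 = 777
No other subset beats 402.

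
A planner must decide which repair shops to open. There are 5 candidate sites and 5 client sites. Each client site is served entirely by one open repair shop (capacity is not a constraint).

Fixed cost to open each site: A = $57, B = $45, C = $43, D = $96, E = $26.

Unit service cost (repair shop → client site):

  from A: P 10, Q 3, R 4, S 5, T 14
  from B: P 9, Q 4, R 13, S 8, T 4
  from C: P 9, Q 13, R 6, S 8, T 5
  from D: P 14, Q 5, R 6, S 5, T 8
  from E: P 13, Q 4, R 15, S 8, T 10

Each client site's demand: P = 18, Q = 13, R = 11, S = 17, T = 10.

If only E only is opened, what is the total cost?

Each client site is assigned to its cheapest site among the open ones.
{E}: P→E 13·18=234, Q→E 4·13=52, R→E 15·11=165, S→E 8·17=136, T→E 10·10=100. Service 687; fixed 26; total 713.

Total cost: 713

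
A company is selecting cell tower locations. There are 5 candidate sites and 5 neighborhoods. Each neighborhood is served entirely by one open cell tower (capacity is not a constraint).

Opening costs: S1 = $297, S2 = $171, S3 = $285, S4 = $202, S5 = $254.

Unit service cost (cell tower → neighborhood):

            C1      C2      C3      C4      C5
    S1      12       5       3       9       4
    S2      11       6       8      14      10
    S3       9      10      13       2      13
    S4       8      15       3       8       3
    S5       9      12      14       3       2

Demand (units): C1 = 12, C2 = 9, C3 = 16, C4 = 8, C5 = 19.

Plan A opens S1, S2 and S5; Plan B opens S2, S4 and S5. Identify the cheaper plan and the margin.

Plan B is cheaper by 98.

Plan A: {S1, S2, S5}: C1→S5 9·12=108, C2→S1 5·9=45, C3→S1 3·16=48, C4→S5 3·8=24, C5→S5 2·19=38. Service 263; fixed 722; total 985.
Plan B: {S2, S4, S5}: C1→S4 8·12=96, C2→S2 6·9=54, C3→S4 3·16=48, C4→S5 3·8=24, C5→S5 2·19=38. Service 260; fixed 627; total 887.
Difference: |985 − 887| = 98.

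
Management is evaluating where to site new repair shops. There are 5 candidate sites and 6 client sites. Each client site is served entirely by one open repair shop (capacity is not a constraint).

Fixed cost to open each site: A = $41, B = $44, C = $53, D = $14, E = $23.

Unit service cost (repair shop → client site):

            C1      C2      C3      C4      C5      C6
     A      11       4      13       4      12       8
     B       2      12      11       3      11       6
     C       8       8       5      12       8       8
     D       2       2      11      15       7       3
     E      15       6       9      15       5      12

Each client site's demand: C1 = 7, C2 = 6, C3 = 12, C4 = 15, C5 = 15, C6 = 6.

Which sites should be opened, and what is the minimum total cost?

For any fixed open set, each client site goes to its cheapest open site; total = fixed + service.
{B, D, E}: C1→B 2·7=14, C2→D 2·6=12, C3→E 9·12=108, C4→B 3·15=45, C5→E 5·15=75, C6→D 3·6=18. Service 272; fixed 81; total 353.
{B, C, D, E}: service 224 + fixed 134 = 358
{A, D, E}: service 287 + fixed 78 = 365
{A, B, C, D, E}: service 224 + fixed 175 = 399
No other subset beats 353.

Open B, D and E; minimum total cost 353.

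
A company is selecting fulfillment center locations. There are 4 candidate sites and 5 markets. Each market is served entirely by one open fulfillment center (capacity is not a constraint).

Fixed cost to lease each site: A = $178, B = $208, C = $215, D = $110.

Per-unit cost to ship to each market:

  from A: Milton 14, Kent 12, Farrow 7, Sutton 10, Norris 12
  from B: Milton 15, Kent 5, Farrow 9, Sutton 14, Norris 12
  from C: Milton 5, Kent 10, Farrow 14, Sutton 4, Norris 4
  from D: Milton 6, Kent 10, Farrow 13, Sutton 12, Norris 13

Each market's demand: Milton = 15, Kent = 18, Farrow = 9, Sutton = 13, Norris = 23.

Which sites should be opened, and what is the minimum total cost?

Open C only; minimum total cost 740.

For any fixed open set, each market goes to its cheapest open site; total = fixed + service.
{C}: Milton→C 5·15=75, Kent→C 10·18=180, Farrow→C 14·9=126, Sutton→C 4·13=52, Norris→C 4·23=92. Service 525; fixed 215; total 740.
{B, C}: Milton→C 5·15=75, Kent→B 5·18=90, Farrow→B 9·9=81, Sutton→C 4·13=52, Norris→C 4·23=92. Service 390; fixed 423; total 813.
{C, D}: service 516 + fixed 325 = 841
{A, B, C, D}: service 372 + fixed 711 = 1083
(All 15 nonempty subsets were checked; C only is lowest.)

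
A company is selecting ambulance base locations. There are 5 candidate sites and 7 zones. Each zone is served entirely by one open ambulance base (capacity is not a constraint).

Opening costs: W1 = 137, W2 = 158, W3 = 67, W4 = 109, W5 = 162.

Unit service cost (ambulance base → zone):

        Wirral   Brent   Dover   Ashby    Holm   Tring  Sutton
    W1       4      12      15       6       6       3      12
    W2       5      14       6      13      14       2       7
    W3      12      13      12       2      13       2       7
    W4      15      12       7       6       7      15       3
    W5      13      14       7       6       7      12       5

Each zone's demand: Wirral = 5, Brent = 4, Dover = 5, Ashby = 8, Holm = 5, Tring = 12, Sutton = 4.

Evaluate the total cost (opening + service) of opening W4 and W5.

Each zone is assigned to its cheapest site among the open ones.
{W4, W5}: Wirral→W5 13·5=65, Brent→W4 12·4=48, Dover→W4 7·5=35, Ashby→W4 6·8=48, Holm→W4 7·5=35, Tring→W5 12·12=144, Sutton→W4 3·4=12. Service 387; fixed 271; total 658.

Total cost: 658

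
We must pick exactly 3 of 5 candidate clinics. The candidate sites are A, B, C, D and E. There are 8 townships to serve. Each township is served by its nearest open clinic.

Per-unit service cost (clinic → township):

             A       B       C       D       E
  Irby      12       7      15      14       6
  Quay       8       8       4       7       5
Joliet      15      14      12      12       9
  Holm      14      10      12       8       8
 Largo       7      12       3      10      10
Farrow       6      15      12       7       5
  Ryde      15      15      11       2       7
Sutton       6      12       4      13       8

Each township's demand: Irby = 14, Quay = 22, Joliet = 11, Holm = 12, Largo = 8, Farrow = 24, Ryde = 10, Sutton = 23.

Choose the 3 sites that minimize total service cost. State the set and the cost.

With exactly 3 open, each township uses its cheapest among the chosen.
{C, D, E}: Irby→E 6·14=84, Quay→C 4·22=88, Joliet→E 9·11=99, Holm→D 8·12=96, Largo→C 3·8=24, Farrow→E 5·24=120, Ryde→D 2·10=20, Sutton→C 4·23=92. Service cost 623.
{A, C, E}: service cost 673
{B, C, E}: service cost 673
Among all 10 size-3 choices, {C, D, E} is lowest.

Choose C, D and E; total service cost 623.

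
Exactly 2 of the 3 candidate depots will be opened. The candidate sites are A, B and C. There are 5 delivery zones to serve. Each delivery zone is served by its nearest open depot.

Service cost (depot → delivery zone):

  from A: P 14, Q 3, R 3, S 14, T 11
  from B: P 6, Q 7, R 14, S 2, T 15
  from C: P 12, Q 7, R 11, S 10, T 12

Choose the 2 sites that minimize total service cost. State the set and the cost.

With exactly 2 open, each delivery zone uses its cheapest among the chosen.
{A, B}: P→B 6, Q→A 3, R→A 3, S→B 2, T→A 11. Service cost 25.
{B, C}: service cost 38
{A, C}: service cost 39
Among all 3 size-2 choices, {A, B} is lowest.

Choose A and B; total service cost 25.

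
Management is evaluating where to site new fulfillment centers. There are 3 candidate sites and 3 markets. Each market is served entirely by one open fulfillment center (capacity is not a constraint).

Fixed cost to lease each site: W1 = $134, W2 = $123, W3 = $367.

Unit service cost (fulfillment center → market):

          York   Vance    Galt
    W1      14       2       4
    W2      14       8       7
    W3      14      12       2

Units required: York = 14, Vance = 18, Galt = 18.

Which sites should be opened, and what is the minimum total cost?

Open W1 only; minimum total cost 438.

For any fixed open set, each market goes to its cheapest open site; total = fixed + service.
{W1}: York→W1 14·14=196, Vance→W1 2·18=36, Galt→W1 4·18=72. Service 304; fixed 134; total 438.
{W1, W2}: service 304 + fixed 257 = 561
{W2}: service 466 + fixed 123 = 589
{W1, W2, W3}: service 268 + fixed 624 = 892
No other subset beats 438.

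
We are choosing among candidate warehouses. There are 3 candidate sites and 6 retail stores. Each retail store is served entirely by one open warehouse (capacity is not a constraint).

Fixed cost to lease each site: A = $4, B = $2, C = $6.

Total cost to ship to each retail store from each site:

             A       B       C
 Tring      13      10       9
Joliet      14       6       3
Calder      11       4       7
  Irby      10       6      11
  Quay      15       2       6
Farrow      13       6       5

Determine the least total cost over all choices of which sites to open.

For any fixed open set, each retail store goes to its cheapest open site; total = fixed + service.
{B}: Tring→B 10, Joliet→B 6, Calder→B 4, Irby→B 6, Quay→B 2, Farrow→B 6. Service 34; fixed 2; total 36.
{B, C}: service 29 + fixed 8 = 37
{A, B}: service 34 + fixed 6 = 40
{A, B, C}: service 29 + fixed 12 = 41
No other subset beats 36.

Minimum total cost: 36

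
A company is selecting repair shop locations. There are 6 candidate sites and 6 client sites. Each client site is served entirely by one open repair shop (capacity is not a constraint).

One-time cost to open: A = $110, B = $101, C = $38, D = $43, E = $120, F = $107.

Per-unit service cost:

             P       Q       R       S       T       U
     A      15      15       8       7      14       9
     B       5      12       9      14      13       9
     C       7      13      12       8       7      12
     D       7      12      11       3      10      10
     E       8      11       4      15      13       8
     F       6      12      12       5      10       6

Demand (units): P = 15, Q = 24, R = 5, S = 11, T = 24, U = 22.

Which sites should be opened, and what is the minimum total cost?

Open C and F; minimum total cost 938.

For any fixed open set, each client site goes to its cheapest open site; total = fixed + service.
{C, F}: P→F 6·15=90, Q→F 12·24=288, R→C 12·5=60, S→F 5·11=55, T→C 7·24=168, U→F 6·22=132. Service 793; fixed 145; total 938.
{C, D}: service 869 + fixed 81 = 950
{C, D, F}: service 766 + fixed 188 = 954
{A, B, C, D, E, F}: service 692 + fixed 519 = 1211
No other subset beats 938.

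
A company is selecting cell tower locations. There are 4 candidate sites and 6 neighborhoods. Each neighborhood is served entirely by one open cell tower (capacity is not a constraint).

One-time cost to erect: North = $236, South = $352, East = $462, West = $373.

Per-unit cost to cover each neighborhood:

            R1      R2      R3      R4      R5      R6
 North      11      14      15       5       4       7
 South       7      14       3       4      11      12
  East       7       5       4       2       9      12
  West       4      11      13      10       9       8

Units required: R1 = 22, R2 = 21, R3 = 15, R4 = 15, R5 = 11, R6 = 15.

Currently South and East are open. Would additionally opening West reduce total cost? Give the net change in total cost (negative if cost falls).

No — net change +247 (cost rises by 247).

Current service cost with {South, East}: 613.
Adding West: each neighborhood re-picks its cheapest; new service cost 487, saving 126.
Extra fixed cost: 373. Net change = 373 − 126 = 247.
(Totals: 1427 → 1674.)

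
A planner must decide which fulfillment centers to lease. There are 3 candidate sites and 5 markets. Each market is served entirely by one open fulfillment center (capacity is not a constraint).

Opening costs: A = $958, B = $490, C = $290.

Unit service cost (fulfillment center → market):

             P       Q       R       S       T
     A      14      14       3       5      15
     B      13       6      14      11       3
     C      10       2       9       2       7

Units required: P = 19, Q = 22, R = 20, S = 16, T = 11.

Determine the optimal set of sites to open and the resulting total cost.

Open C only; minimum total cost 813.

For any fixed open set, each market goes to its cheapest open site; total = fixed + service.
{C}: P→C 10·19=190, Q→C 2·22=44, R→C 9·20=180, S→C 2·16=32, T→C 7·11=77. Service 523; fixed 290; total 813.
{B, C}: service 479 + fixed 780 = 1259
{B}: P→B 13·19=247, Q→B 6·22=132, R→B 14·20=280, S→B 11·16=176, T→B 3·11=33. Service 868; fixed 490; total 1358.
{A, B, C}: service 359 + fixed 1738 = 2097
No other subset beats 813.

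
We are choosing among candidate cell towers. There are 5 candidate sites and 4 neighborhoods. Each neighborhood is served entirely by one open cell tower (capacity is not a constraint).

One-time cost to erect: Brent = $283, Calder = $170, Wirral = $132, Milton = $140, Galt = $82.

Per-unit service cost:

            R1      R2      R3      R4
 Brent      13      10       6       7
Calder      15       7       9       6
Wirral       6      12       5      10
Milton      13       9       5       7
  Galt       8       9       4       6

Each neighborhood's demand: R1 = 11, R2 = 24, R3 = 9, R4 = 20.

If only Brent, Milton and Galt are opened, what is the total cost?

Total cost: 965

Each neighborhood is assigned to its cheapest site among the open ones.
{Brent, Milton, Galt}: R1→Galt 8·11=88, R2→Milton 9·24=216, R3→Galt 4·9=36, R4→Galt 6·20=120. Service 460; fixed 505; total 965.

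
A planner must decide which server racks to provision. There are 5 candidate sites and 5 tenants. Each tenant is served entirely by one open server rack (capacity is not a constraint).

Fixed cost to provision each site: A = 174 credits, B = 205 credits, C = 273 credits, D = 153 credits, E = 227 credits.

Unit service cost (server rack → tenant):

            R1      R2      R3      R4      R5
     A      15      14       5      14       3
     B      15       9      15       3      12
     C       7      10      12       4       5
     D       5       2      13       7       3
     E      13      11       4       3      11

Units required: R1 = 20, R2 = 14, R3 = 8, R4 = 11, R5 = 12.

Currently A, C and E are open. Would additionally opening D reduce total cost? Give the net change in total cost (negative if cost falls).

Current service cost with {A, C, E}: 381.
Adding D: each tenant re-picks its cheapest; new service cost 229, saving 152.
Extra fixed cost: 153. Net change = 153 − 152 = 1.
(Totals: 1055 → 1056.)

No — net change +1 (cost rises by 1).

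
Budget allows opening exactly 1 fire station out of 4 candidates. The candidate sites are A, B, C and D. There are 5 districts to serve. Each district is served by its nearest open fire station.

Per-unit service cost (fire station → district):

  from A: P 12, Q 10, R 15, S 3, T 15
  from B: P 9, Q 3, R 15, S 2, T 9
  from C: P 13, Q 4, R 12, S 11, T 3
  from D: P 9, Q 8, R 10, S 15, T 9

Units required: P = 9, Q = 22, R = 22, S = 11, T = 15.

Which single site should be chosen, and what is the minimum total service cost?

With exactly 1 open, each district uses its cheapest among the chosen.
{B}: P→B 9·9=81, Q→B 3·22=66, R→B 15·22=330, S→B 2·11=22, T→B 9·15=135. Service cost 634.
{C}: service cost 635
{D}: service cost 777
Among all 4 size-1 choices, {B} is lowest.

Choose B only; total service cost 634.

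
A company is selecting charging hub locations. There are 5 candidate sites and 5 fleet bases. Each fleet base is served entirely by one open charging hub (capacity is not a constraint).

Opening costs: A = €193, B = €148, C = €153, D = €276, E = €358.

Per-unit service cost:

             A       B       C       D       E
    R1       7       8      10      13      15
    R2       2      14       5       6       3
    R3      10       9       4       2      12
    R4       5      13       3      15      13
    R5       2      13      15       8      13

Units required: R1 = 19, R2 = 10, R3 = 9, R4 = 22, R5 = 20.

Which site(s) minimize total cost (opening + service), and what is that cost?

For any fixed open set, each fleet base goes to its cheapest open site; total = fixed + service.
{A}: R1→A 7·19=133, R2→A 2·10=20, R3→A 10·9=90, R4→A 5·22=110, R5→A 2·20=40. Service 393; fixed 193; total 586.
{A, C}: service 295 + fixed 346 = 641
{A, B}: service 384 + fixed 341 = 725
{A, B, C, D, E}: R1→A 7·19=133, R2→A 2·10=20, R3→D 2·9=18, R4→C 3·22=66, R5→A 2·20=40. Service 277; fixed 1128; total 1405.
No other subset beats 586.

Open A only; minimum total cost 586.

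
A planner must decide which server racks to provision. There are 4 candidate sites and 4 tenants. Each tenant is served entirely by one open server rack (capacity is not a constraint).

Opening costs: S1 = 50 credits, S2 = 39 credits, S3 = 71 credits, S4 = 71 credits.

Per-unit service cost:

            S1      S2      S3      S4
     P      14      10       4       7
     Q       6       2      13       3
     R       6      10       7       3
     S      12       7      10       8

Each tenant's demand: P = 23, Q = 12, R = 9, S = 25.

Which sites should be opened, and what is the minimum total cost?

For any fixed open set, each tenant goes to its cheapest open site; total = fixed + service.
{S2, S3}: P→S3 4·23=92, Q→S2 2·12=24, R→S3 7·9=63, S→S2 7·25=175. Service 354; fixed 110; total 464.
{S4}: service 424 + fixed 71 = 495
{S2, S4}: service 387 + fixed 110 = 497
{S1, S2, S3, S4}: service 318 + fixed 231 = 549
No other subset beats 464.

Open S2 and S3; minimum total cost 464.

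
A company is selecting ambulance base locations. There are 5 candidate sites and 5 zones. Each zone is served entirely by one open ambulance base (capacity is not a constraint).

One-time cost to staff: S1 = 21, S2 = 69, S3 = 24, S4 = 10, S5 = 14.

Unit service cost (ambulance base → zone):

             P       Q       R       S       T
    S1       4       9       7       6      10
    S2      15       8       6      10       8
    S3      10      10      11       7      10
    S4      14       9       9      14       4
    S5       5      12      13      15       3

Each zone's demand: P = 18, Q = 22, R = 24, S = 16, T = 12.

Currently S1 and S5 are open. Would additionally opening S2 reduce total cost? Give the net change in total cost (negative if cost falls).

No — net change +23 (cost rises by 23).

Current service cost with {S1, S5}: 570.
Adding S2: each zone re-picks its cheapest; new service cost 524, saving 46.
Extra fixed cost: 69. Net change = 69 − 46 = 23.
(Totals: 605 → 628.)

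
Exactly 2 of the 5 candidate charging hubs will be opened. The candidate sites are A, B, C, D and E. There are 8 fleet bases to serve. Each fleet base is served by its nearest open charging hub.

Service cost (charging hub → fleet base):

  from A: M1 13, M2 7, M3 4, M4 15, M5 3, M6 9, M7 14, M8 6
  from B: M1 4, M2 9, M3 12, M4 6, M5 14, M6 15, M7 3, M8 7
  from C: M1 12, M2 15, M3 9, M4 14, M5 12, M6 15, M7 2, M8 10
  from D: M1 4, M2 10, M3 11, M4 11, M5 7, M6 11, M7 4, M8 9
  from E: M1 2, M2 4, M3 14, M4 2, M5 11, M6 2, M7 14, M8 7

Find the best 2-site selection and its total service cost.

With exactly 2 open, each fleet base uses its cheapest among the chosen.
{A, E}: M1→E 2, M2→E 4, M3→A 4, M4→E 2, M5→A 3, M6→E 2, M7→A 14, M8→A 6. Service cost 37.
{C, E}: service cost 39
{D, E}: service cost 39
Among all 10 size-2 choices, {A, E} is lowest.

Choose A and E; total service cost 37.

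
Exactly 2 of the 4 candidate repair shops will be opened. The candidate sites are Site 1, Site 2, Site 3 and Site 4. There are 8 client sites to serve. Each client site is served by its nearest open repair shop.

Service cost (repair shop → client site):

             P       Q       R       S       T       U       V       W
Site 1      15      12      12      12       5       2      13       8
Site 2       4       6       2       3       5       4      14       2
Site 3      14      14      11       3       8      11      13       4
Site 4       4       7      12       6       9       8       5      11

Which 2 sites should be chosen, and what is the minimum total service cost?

With exactly 2 open, each client site uses its cheapest among the chosen.
{Site 2, Site 4}: P→Site 2 4, Q→Site 2 6, R→Site 2 2, S→Site 2 3, T→Site 2 5, U→Site 2 4, V→Site 4 5, W→Site 2 2. Service cost 31.
{Site 1, Site 2}: service cost 37
{Site 2, Site 3}: service cost 39
Among all 6 size-2 choices, {Site 2, Site 4} is lowest.

Choose Site 2 and Site 4; total service cost 31.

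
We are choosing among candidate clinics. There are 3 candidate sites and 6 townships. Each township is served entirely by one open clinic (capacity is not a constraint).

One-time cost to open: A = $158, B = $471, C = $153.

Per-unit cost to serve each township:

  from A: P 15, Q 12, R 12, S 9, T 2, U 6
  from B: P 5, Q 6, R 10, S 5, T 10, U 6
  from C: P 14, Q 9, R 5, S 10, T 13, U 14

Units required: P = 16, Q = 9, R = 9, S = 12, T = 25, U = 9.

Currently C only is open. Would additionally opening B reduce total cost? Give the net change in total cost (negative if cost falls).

No — net change +93 (cost rises by 93).

Current service cost with {C}: 921.
Adding B: each township re-picks its cheapest; new service cost 543, saving 378.
Extra fixed cost: 471. Net change = 471 − 378 = 93.
(Totals: 1074 → 1167.)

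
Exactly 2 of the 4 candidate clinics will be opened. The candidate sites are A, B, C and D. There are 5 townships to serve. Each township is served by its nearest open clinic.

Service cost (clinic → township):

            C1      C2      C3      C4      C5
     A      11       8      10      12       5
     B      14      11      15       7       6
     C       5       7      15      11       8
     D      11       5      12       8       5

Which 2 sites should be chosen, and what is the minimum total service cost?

With exactly 2 open, each township uses its cheapest among the chosen.
{C, D}: C1→C 5, C2→D 5, C3→D 12, C4→D 8, C5→D 5. Service cost 35.
{A, C}: service cost 38
{A, D}: service cost 39
Among all 6 size-2 choices, {C, D} is lowest.

Choose C and D; total service cost 35.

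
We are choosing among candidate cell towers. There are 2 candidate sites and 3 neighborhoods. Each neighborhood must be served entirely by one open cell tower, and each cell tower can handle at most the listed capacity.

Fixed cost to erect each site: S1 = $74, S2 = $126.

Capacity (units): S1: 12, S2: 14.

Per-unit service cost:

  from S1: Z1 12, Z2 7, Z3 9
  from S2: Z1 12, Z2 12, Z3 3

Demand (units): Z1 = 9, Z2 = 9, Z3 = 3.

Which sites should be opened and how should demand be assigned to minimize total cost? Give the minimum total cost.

Open {S1, S2}: Z1→S2 12·9=108, Z2→S1 7·9=63, Z3→S2 3·3=9.
Loads: S1 carries 9/12, S2 carries 12/14. Service 180; fixed 200; total 380.
Next best feasible plan costs 398.

Minimum total cost: 380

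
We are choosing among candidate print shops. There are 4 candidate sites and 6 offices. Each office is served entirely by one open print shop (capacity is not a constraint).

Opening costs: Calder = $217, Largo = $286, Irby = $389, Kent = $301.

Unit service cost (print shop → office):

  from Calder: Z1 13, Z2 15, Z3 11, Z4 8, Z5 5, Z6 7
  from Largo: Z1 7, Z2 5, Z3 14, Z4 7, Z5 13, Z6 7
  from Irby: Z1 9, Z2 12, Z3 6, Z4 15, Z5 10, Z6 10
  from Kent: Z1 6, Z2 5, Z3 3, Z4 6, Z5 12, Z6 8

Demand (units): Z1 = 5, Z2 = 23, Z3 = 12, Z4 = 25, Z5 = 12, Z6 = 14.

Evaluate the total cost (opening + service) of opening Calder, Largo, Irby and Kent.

Total cost: 1682

Each office is assigned to its cheapest site among the open ones.
{Calder, Largo, Irby, Kent}: Z1→Kent 6·5=30, Z2→Largo 5·23=115, Z3→Kent 3·12=36, Z4→Kent 6·25=150, Z5→Calder 5·12=60, Z6→Calder 7·14=98. Service 489; fixed 1193; total 1682.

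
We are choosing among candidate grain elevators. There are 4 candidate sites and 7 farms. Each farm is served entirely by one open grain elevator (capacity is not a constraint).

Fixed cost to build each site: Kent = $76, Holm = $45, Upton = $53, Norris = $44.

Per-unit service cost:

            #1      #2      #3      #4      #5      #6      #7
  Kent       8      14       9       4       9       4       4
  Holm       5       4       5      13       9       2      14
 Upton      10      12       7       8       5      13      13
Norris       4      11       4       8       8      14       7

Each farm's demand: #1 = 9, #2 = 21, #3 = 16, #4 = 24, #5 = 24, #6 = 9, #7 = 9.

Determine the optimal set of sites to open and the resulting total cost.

For any fixed open set, each farm goes to its cheapest open site; total = fixed + service.
{Kent, Holm, Upton}: #1→Holm 5·9=45, #2→Holm 4·21=84, #3→Holm 5·16=80, #4→Kent 4·24=96, #5→Upton 5·24=120, #6→Holm 2·9=18, #7→Kent 4·9=36. Service 479; fixed 174; total 653.
{Kent, Holm, Upton, Norris}: service 454 + fixed 218 = 672
{Kent, Holm, Norris}: service 526 + fixed 165 = 691
{Norris}: service 904 + fixed 44 = 948
(All 15 nonempty subsets were checked; Kent, Holm and Upton is lowest.)

Open Kent, Holm and Upton; minimum total cost 653.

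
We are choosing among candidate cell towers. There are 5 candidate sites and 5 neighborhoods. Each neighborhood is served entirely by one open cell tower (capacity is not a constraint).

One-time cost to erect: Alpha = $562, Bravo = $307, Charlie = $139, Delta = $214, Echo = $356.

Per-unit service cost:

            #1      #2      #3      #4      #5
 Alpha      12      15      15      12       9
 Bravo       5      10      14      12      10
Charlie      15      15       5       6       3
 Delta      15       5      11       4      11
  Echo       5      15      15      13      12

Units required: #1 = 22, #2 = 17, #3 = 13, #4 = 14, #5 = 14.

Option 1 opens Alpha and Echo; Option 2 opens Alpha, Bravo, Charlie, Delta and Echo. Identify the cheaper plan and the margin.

Option 1: {Alpha, Echo}: #1→Echo 5·22=110, #2→Alpha 15·17=255, #3→Alpha 15·13=195, #4→Alpha 12·14=168, #5→Alpha 9·14=126. Service 854; fixed 918; total 1772.
Option 2: {Alpha, Bravo, Charlie, Delta, Echo}: #1→Bravo 5·22=110, #2→Delta 5·17=85, #3→Charlie 5·13=65, #4→Delta 4·14=56, #5→Charlie 3·14=42. Service 358; fixed 1578; total 1936.
Difference: |1772 − 1936| = 164.

Option 1 is cheaper by 164.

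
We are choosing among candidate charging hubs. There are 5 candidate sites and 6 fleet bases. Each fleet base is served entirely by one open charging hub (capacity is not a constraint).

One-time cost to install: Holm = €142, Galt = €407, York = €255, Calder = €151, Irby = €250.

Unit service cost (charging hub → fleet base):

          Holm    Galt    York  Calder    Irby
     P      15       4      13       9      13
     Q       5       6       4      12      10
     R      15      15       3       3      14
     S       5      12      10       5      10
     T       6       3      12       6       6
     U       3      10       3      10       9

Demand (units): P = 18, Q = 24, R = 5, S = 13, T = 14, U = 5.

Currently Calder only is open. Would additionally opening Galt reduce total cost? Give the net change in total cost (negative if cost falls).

Current service cost with {Calder}: 664.
Adding Galt: each fleet base re-picks its cheapest; new service cost 388, saving 276.
Extra fixed cost: 407. Net change = 407 − 276 = 131.
(Totals: 815 → 946.)

No — net change +131 (cost rises by 131).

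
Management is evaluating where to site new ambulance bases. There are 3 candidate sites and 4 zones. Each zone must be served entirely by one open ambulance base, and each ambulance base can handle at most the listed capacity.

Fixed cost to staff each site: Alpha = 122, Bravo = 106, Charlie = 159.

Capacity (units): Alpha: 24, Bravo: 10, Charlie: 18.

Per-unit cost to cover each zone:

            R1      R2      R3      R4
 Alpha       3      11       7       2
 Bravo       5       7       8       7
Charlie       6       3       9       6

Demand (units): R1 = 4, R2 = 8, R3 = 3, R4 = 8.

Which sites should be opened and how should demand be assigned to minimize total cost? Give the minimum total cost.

Open {Alpha}: R1→Alpha 3·4=12, R2→Alpha 11·8=88, R3→Alpha 7·3=21, R4→Alpha 2·8=16.
Loads: Alpha carries 23/24. Service 137; fixed 122; total 259.
Next best feasible plan costs 333.

Minimum total cost: 259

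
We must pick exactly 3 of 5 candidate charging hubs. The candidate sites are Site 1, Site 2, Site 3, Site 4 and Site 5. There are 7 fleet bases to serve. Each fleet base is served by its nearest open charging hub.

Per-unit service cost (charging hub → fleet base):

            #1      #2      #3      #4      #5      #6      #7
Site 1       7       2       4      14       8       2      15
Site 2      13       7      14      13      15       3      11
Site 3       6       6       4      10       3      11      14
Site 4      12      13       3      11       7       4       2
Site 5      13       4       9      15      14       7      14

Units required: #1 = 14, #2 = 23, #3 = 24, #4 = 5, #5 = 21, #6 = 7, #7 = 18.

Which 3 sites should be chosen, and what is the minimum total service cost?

Choose Site 1, Site 3 and Site 4; total service cost 365.

With exactly 3 open, each fleet base uses its cheapest among the chosen.
{Site 1, Site 3, Site 4}: #1→Site 3 6·14=84, #2→Site 1 2·23=46, #3→Site 4 3·24=72, #4→Site 3 10·5=50, #5→Site 3 3·21=63, #6→Site 1 2·7=14, #7→Site 4 2·18=36. Service cost 365.
{Site 3, Site 4, Site 5}: service cost 425
{Site 2, Site 3, Site 4}: service cost 464
Among all 10 size-3 choices, {Site 1, Site 3, Site 4} is lowest.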